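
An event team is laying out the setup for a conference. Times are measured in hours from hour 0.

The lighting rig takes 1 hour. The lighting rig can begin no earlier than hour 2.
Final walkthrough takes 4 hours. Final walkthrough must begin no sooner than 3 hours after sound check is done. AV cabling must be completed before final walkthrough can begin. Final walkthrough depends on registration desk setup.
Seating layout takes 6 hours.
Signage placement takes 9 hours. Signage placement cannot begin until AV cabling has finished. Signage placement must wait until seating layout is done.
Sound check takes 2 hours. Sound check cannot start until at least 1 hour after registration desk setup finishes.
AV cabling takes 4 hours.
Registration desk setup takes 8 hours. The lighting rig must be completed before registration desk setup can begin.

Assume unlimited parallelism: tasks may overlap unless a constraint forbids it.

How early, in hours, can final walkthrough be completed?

21

AV cabling can start immediately at hour 0; it finishes at hour 4.
After its own release at hour 2, the lighting rig can start at hour 2 and finishes at hour 3.
Registration desk setup waits on the lighting rig (finishes hour 3), so it starts at hour 3 and finishes at 3 + 8 = hour 11.
Sound check cannot begin until registration desk setup (finishes hour 11, plus 1-hour gap → hour 12). It runs from hour 12 to 12 + 2 = hour 14.
Final walkthrough cannot start until sound check (finishes hour 14, plus 3-hour gap → hour 17); AV cabling (finishes hour 4); registration desk setup (finishes hour 11). The controlling bound is hour 17, so final walkthrough finishes at 17 + 4 = hour 21.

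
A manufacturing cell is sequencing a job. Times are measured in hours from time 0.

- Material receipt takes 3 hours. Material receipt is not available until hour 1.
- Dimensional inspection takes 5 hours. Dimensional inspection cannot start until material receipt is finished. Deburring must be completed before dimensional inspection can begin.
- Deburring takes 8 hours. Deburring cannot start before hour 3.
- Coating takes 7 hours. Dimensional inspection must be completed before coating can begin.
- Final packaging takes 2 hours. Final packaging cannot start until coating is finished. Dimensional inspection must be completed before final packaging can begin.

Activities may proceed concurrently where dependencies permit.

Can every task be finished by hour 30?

After its own release at hour 3, deburring can start at hour 3 and finishes at hour 11.
Material receipt cannot begin until its own release at hour 1. It runs from hour 1 to 1 + 3 = hour 4.
Dimensional inspection has to wait for material receipt (finishes hour 4); deburring (finishes hour 11). The latest of these is hour 11, so dimensional inspection runs hour 11 to 11 + 5 = hour 16.
Coating waits on dimensional inspection (finishes hour 16), so it starts at hour 16 and finishes at 16 + 7 = hour 23.
For final packaging: coating (finishes hour 23); dimensional inspection (finishes hour 16). Taking the maximum gives a start of hour 23, and it finishes at 23 + 2 = hour 25.
Every task is finished by hour 25, which is no later than the deadline of 30, so the schedule is feasible.

Yes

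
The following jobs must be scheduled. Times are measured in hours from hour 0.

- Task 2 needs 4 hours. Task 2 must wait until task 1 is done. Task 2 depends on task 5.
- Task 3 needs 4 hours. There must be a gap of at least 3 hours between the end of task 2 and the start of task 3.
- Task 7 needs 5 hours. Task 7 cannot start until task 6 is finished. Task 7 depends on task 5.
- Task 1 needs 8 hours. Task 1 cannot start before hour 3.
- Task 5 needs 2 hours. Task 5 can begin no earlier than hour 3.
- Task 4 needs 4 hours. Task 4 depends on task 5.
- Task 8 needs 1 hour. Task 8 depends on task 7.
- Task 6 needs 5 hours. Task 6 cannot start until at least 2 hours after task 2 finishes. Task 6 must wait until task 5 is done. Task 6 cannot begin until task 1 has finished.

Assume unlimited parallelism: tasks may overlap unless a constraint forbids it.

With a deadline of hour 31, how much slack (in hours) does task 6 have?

Task 5 waits on its own release at hour 3, so it starts at hour 3 and finishes at 3 + 2 = hour 5.
Task 1 cannot begin until its own release at hour 3. It runs from hour 3 to 3 + 8 = hour 11.
Task 2 needs all of task 1 (finishes hour 11); task 5 (finishes hour 5). That puts its earliest start at hour 11; it finishes at 11 + 4 = hour 15.
Task 6 has to wait for task 2 (finishes hour 15, plus 2-hour gap → hour 17); task 5 (finishes hour 5); task 1 (finishes hour 11). The latest of these is hour 17, so task 6 runs hour 17 to 17 + 5 = hour 22.

Working backward from the deadline:
To finish by hour 31, task 8 (duration 1) must start no later than hour 30.
Task 7 must finish before task 8 (must start by hour 30). With a 5-hour duration, task 7 must start by 30 − 5 = hour 25.
Since task 7 (must start by hour 25) depends on it, task 6 must finish by hour 25. Backing off its 5-hour duration gives a latest start of hour 20.
So task 6 can start as early as hour 17 and as late as hour 20, giving 20 − 17 = 3 hours of slack.

3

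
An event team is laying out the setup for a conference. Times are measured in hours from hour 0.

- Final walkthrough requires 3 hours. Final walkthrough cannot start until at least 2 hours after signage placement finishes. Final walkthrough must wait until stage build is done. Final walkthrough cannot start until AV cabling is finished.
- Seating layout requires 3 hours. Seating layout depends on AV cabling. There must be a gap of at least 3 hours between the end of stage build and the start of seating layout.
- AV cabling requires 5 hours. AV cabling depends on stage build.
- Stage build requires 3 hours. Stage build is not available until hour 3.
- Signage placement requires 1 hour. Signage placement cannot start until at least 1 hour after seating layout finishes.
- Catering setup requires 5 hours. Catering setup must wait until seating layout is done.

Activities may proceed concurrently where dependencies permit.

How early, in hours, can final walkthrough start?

Stage build waits on its own release at hour 3, so it starts at hour 3 and finishes at 3 + 3 = hour 6.
After stage build (finishes hour 6), AV cabling can start at hour 6 and finishes at hour 11.
Seating layout cannot start until AV cabling (finishes hour 11); stage build (finishes hour 6, plus 3-hour gap → hour 9). The controlling bound is hour 11, so seating layout finishes at 11 + 3 = hour 14.
After seating layout (finishes hour 14, plus 1-hour gap → hour 15), signage placement can start at hour 15 and finishes at hour 16.
Final walkthrough waits on signage placement (finishes hour 16, plus 2-hour gap → hour 18); stage build (finishes hour 6); AV cabling (finishes hour 11). The latest of these is hour 18, which is the earliest final walkthrough can start.

18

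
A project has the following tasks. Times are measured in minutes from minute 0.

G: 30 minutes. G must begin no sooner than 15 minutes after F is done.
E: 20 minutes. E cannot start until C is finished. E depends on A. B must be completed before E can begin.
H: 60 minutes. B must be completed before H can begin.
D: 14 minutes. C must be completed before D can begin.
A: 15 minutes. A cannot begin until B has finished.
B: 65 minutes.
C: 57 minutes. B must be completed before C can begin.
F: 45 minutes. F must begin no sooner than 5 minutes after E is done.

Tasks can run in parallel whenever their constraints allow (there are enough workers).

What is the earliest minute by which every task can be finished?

237

B can start immediately at minute 0; it finishes at minute 65.
After B (finishes minute 65), H can start at minute 65 and finishes at minute 125.
C cannot begin until B (finishes minute 65). It runs from minute 65 to 65 + 57 = minute 122.
D cannot begin until C (finishes minute 122). It runs from minute 122 to 122 + 14 = minute 136.
A cannot begin until B (finishes minute 65). It runs from minute 65 to 65 + 15 = minute 80.
E needs all of C (finishes minute 122); A (finishes minute 80); B (finishes minute 65). That puts its earliest start at minute 122; it finishes at 122 + 20 = minute 142.
F waits on E (finishes minute 142, plus 5-minute gap → minute 147), so it starts at minute 147 and finishes at 147 + 45 = minute 192.
G waits on F (finishes minute 192, plus 15-minute gap → minute 207), so it starts at minute 207 and finishes at 207 + 30 = minute 237.
All tasks are finished once the last one completes. Finish times: A at 80, B at 65, C at 122, D at 136, E at 142, F at 192, G at 237, H at 125. The latest is minute 237.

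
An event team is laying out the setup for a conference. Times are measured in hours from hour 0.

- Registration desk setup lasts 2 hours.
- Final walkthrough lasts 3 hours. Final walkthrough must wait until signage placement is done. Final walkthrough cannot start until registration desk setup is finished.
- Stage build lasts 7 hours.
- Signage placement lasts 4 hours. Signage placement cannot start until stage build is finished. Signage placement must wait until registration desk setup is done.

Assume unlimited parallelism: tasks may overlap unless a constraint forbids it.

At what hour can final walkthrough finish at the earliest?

14

Registration desk setup has no prerequisites, so it starts at hour 0 and finishes at hour 2.
Nothing blocks stage build, so it runs from hour 0 to hour 7.
Signage placement needs all of stage build (finishes hour 7); registration desk setup (finishes hour 2). That puts its earliest start at hour 7; it finishes at 7 + 4 = hour 11.
Final walkthrough has to wait for signage placement (finishes hour 11); registration desk setup (finishes hour 2). The latest of these is hour 11, so final walkthrough runs hour 11 to 11 + 3 = hour 14.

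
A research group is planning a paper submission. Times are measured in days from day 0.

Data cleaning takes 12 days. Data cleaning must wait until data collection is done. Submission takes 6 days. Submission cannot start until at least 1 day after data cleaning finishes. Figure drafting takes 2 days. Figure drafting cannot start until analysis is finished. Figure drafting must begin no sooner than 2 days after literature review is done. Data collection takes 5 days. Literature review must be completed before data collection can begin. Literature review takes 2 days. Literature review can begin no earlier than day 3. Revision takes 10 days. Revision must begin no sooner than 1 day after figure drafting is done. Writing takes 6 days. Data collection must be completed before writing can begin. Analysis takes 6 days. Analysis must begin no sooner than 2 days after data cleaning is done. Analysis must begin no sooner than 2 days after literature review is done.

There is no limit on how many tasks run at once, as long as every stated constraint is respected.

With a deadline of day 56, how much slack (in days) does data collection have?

After its own release at day 3, literature review can start at day 3 and finishes at day 5.
Data collection waits on literature review (finishes day 5), so it starts at day 5 and finishes at 5 + 5 = day 10.

Working backward from the deadline:
Nothing follows revision; the deadline of day 56 is its only limit. It must start by 56 − 10 = day 46.
Figure drafting must finish before revision (must start by day 46, minus 1-day gap → day 45). With a 2-day duration, figure drafting must start by 45 − 2 = day 43.
Analysis feeds into figure drafting (must start by day 43); so analysis must finish by day 43 and therefore start by day 37.
Submission must finish by day 56; it takes 6 days, so it must start by 56 − 6 = day 50.
Data cleaning has several dependents: analysis (must start by day 37, minus 2-day gap → day 35); submission (must start by day 50, minus 1-day gap → day 49). The earliest of those limits is day 35, so data cleaning must start by 35 − 12 = day 23.
Writing has no dependents, so it just needs to finish by day 56. Starting by 56 − 6 = day 50 achieves that.
Data collection must finish in time for data cleaning (must start by day 23); writing (must start by day 50). The tightest is day 23, so data collection must start by 23 − 5 = day 18.
So data collection can start as early as day 5 and as late as day 18, giving 18 − 5 = 13 days of slack.

13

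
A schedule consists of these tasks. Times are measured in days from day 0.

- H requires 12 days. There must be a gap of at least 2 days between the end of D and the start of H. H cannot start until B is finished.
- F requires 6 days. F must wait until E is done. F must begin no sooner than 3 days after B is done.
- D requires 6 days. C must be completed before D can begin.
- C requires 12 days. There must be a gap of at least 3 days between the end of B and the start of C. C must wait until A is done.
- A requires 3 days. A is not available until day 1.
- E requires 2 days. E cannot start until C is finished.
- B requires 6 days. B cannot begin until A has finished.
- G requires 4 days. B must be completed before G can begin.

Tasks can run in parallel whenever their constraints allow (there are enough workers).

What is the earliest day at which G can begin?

After its own release at day 1, A can start at day 1 and finishes at day 4.
B cannot begin until A (finishes day 4). It runs from day 4 to 4 + 6 = day 10.
G waits on B (finishes day 10), so the earliest it can start is day 10.

10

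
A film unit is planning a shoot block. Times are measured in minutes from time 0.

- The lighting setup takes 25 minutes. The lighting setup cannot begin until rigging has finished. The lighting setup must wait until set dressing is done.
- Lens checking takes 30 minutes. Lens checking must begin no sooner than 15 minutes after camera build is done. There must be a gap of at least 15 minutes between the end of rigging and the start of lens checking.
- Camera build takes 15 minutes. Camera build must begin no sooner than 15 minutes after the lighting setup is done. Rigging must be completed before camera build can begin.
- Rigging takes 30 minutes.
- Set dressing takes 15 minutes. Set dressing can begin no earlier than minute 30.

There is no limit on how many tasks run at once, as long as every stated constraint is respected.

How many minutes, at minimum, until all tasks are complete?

145

Set dressing cannot begin until its own release at minute 30. It runs from minute 30 to 30 + 15 = minute 45.
Rigging has no prerequisites, so it starts at minute 0 and finishes at minute 30.
The lighting setup has to wait for rigging (finishes minute 30); set dressing (finishes minute 45). The latest of these is minute 45, so the lighting setup runs minute 45 to 45 + 25 = minute 70.
Camera build has to wait for the lighting setup (finishes minute 70, plus 15-minute gap → minute 85); rigging (finishes minute 30). The latest of these is minute 85, so camera build runs minute 85 to 85 + 15 = minute 100.
Lens checking cannot start until camera build (finishes minute 100, plus 15-minute gap → minute 115); rigging (finishes minute 30, plus 15-minute gap → minute 45). The controlling bound is minute 115, so lens checking finishes at 115 + 30 = minute 145.
All tasks are finished once the last one completes. Finish times: Rigging at 30, Set dressing at 45, The lighting setup at 70, Camera build at 100, Lens checking at 145. The latest is minute 145.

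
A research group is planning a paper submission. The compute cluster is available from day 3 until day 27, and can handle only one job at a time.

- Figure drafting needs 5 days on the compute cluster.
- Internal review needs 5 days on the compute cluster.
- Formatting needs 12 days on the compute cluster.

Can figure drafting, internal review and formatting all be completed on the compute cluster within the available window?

Yes

The compute cluster window is 27 − 3 = 24 days.
Running back to back, the jobs need 5 + 5 + 12 = 22 days on the compute cluster.
Since 22 ≤ 24, they fit within the window.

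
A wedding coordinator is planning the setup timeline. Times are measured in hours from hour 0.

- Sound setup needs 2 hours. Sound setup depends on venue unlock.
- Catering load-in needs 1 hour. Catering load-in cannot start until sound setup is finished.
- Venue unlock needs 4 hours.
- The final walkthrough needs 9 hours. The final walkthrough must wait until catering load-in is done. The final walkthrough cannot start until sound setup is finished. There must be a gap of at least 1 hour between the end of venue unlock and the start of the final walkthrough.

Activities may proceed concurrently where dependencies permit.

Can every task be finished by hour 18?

Nothing blocks venue unlock, so it runs from hour 0 to hour 4.
Sound setup cannot begin until venue unlock (finishes hour 4). It runs from hour 4 to 4 + 2 = hour 6.
After sound setup (finishes hour 6), catering load-in can start at hour 6 and finishes at hour 7.
The final walkthrough cannot start until catering load-in (finishes hour 7); sound setup (finishes hour 6); venue unlock (finishes hour 4, plus 1-hour gap → hour 5). The controlling bound is hour 7, so the final walkthrough finishes at 7 + 9 = hour 16.
Every task is finished by hour 16, which is no later than the deadline of 18, so the schedule is feasible.

Yes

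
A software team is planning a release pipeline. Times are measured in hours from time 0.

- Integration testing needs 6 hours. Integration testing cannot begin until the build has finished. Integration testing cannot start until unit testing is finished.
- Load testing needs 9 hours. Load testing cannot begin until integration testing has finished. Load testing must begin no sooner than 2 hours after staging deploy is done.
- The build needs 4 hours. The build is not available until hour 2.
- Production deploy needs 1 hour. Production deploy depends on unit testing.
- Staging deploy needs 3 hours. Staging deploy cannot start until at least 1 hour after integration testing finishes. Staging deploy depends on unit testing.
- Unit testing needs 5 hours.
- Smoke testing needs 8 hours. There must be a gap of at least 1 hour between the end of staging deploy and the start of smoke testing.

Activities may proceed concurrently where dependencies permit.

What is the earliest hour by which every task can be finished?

27

Unit testing can start immediately at hour 0; it finishes at hour 5.
Production deploy cannot begin until unit testing (finishes hour 5). It runs from hour 5 to 5 + 1 = hour 6.
The build waits on its own release at hour 2, so it starts at hour 2 and finishes at 2 + 4 = hour 6.
Integration testing cannot start until the build (finishes hour 6); unit testing (finishes hour 5). The controlling bound is hour 6, so integration testing finishes at 6 + 6 = hour 12.
Staging deploy cannot start until integration testing (finishes hour 12, plus 1-hour gap → hour 13); unit testing (finishes hour 5). The controlling bound is hour 13, so staging deploy finishes at 13 + 3 = hour 16.
Load testing has to wait for integration testing (finishes hour 12); staging deploy (finishes hour 16, plus 2-hour gap → hour 18). The latest of these is hour 18, so load testing runs hour 18 to 18 + 9 = hour 27.
Smoke testing waits on staging deploy (finishes hour 16, plus 1-hour gap → hour 17), so it starts at hour 17 and finishes at 17 + 8 = hour 25.
All tasks are finished once the last one completes. Finish times: The build at 6, Unit testing at 5, Integration testing at 12, Staging deploy at 16, Smoke testing at 25, Load testing at 27, Production deploy at 6. The latest is hour 27.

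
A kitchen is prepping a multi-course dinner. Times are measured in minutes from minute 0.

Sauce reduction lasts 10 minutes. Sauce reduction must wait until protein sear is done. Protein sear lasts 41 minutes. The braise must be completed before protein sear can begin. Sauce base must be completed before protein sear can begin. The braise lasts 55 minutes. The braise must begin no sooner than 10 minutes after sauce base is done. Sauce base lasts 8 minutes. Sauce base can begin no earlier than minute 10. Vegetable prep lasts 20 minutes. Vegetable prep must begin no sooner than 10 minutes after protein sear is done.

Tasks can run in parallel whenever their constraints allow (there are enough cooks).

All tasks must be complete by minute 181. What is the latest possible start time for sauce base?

Vegetable prep has no dependents, so it just needs to finish by minute 181. Starting by 181 − 20 = minute 161 achieves that.
Sauce reduction must finish by minute 181; it takes 10 minutes, so it must start by 181 − 10 = minute 171.
For protein sear: vegetable prep (must start by minute 161, minus 10-minute gap → minute 151); sauce reduction (must start by minute 171). The most restrictive is minute 151; with a 41-minute duration, protein sear must start by minute 110.
The braise has to be done before protein sear (must start by minute 110). That means finishing by minute 110, i.e. starting by 110 − 55 = minute 55.
Sauce base must finish in time for the braise (must start by minute 55, minus 10-minute gap → minute 45); protein sear (must start by minute 110). The tightest is minute 45, so sauce base must start by 45 − 8 = minute 37.

37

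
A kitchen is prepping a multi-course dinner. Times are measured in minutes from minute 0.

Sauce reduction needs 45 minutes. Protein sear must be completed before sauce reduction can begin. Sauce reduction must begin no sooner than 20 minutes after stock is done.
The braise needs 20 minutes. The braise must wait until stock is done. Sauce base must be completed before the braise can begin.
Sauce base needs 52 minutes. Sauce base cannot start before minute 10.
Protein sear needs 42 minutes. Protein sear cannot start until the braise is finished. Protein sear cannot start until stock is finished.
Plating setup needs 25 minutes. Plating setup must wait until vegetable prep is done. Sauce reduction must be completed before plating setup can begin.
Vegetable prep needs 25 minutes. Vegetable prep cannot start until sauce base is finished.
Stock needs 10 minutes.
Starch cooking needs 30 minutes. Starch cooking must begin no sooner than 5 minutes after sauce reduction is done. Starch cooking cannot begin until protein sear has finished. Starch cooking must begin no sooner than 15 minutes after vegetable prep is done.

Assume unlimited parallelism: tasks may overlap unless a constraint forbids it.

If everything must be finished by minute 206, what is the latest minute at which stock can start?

54

To finish by minute 206, starch cooking (duration 30) must start no later than minute 176.
Plating setup must finish by minute 206; it takes 25 minutes, so it must start by 206 − 25 = minute 181.
Sauce reduction must finish in time for starch cooking (must start by minute 176, minus 5-minute gap → minute 171); plating setup (must start by minute 181). The tightest is minute 171, so sauce reduction must start by 171 − 45 = minute 126.
Protein sear has several dependents: sauce reduction (must start by minute 126); starch cooking (must start by minute 176). The earliest of those limits is minute 126, so protein sear must start by 126 − 42 = minute 84.
The braise feeds into protein sear (must start by minute 84); so the braise must finish by minute 84 and therefore start by minute 64.
Stock feeds the braise (must start by minute 64); protein sear (must start by minute 84); sauce reduction (must start by minute 126, minus 20-minute gap → minute 106). Taking the minimum, stock must finish by minute 64 and start by 64 − 10 = minute 54.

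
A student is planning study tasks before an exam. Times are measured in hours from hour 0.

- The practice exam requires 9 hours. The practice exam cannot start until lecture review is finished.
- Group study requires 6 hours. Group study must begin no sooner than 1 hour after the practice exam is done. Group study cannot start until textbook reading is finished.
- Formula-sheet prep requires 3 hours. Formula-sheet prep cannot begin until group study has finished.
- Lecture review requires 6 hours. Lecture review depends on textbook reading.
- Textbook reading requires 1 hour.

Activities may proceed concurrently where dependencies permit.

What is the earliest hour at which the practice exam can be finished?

Textbook reading has no prerequisites, so it starts at hour 0 and finishes at hour 1.
After textbook reading (finishes hour 1), lecture review can start at hour 1 and finishes at hour 7.
After lecture review (finishes hour 7), the practice exam can start at hour 7 and finishes at hour 16.

16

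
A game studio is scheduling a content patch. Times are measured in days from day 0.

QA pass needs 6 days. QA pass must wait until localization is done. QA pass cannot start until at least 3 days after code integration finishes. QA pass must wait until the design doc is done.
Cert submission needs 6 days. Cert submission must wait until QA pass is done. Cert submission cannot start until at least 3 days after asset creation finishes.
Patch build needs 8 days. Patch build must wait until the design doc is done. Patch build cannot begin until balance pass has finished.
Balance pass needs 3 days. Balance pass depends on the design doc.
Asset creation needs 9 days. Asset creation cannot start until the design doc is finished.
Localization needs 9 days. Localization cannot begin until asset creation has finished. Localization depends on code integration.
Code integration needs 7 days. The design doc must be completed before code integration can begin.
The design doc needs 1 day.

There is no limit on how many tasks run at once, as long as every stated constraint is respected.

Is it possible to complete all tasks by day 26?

No

Nothing blocks the design doc, so it runs from day 0 to day 1.
Balance pass cannot begin until the design doc (finishes day 1). It runs from day 1 to 1 + 3 = day 4.
Patch build has to wait for the design doc (finishes day 1); balance pass (finishes day 4). The latest of these is day 4, so patch build runs day 4 to 4 + 8 = day 12.
Code integration cannot begin until the design doc (finishes day 1). It runs from day 1 to 1 + 7 = day 8.
Asset creation cannot begin until the design doc (finishes day 1). It runs from day 1 to 1 + 9 = day 10.
Localization has to wait for asset creation (finishes day 10); code integration (finishes day 8). The latest of these is day 10, so localization runs day 10 to 10 + 9 = day 19.
QA pass has to wait for localization (finishes day 19); code integration (finishes day 8, plus 3-day gap → day 11); the design doc (finishes day 1). The latest of these is day 19, so QA pass runs day 19 to 19 + 6 = day 25.
Cert submission needs all of QA pass (finishes day 25); asset creation (finishes day 10, plus 3-day gap → day 13). That puts its earliest start at day 25; it finishes at 25 + 6 = day 31.
The earliest everything can be done is day 31, which is after the deadline of 26, so it is not possible.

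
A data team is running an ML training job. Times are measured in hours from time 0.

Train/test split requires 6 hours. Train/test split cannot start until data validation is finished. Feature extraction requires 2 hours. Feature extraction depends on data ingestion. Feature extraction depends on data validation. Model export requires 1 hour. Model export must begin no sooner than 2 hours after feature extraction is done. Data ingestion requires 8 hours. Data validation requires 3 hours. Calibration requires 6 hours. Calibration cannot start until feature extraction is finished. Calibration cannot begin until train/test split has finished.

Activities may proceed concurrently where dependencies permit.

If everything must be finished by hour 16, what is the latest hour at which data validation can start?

1

Nothing follows calibration; the deadline of hour 16 is its only limit. It must start by 16 − 6 = hour 10.
Model export has no dependents, so it just needs to finish by hour 16. Starting by 16 − 1 = hour 15 achieves that.
Feature extraction feeds calibration (must start by hour 10); model export (must start by hour 15, minus 2-hour gap → hour 13). Taking the minimum, feature extraction must finish by hour 10 and start by 10 − 2 = hour 8.
Train/test split has to be done before calibration (must start by hour 10). That means finishing by hour 10, i.e. starting by 10 − 6 = hour 4.
Data validation must finish in time for feature extraction (must start by hour 8); train/test split (must start by hour 4). The tightest is hour 4, so data validation must start by 4 − 3 = hour 1.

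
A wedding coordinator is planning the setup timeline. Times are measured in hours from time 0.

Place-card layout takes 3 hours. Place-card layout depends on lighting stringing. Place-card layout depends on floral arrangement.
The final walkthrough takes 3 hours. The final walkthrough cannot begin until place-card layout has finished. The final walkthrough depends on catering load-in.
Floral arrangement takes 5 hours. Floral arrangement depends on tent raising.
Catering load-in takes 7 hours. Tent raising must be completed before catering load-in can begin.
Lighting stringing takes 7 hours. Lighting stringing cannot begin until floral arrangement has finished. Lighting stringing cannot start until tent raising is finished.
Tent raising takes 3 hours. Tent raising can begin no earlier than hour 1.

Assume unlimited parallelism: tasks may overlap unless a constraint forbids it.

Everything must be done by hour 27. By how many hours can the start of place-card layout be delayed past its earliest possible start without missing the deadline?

5

Tent raising cannot begin until its own release at hour 1. It runs from hour 1 to 1 + 3 = hour 4.
Floral arrangement waits on tent raising (finishes hour 4), so it starts at hour 4 and finishes at 4 + 5 = hour 9.
Lighting stringing cannot start until floral arrangement (finishes hour 9); tent raising (finishes hour 4). The controlling bound is hour 9, so lighting stringing finishes at 9 + 7 = hour 16.
Place-card layout needs all of lighting stringing (finishes hour 16); floral arrangement (finishes hour 9). That puts its earliest start at hour 16; it finishes at 16 + 3 = hour 19.

Working backward from the deadline:
Nothing follows the final walkthrough; the deadline of hour 27 is its only limit. It must start by 27 − 3 = hour 24.
Place-card layout must finish before the final walkthrough (must start by hour 24). With a 3-hour duration, place-card layout must start by 24 − 3 = hour 21.
So place-card layout can start as early as hour 16 and as late as hour 21, giving 21 − 16 = 5 hours of slack.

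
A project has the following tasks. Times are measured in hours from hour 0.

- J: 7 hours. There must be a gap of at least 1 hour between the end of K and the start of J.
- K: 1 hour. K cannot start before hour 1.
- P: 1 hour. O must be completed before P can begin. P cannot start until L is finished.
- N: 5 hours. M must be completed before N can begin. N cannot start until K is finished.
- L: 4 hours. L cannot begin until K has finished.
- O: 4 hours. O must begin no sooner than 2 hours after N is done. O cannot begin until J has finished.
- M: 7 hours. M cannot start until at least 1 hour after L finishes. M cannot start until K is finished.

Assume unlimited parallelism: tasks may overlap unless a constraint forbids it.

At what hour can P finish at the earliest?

26

K waits on its own release at hour 1, so it starts at hour 1 and finishes at 1 + 1 = hour 2.
After K (finishes hour 2), L can start at hour 2 and finishes at hour 6.
M needs all of L (finishes hour 6, plus 1-hour gap → hour 7); K (finishes hour 2). That puts its earliest start at hour 7; it finishes at 7 + 7 = hour 14.
N has to wait for M (finishes hour 14); K (finishes hour 2). The latest of these is hour 14, so N runs hour 14 to 14 + 5 = hour 19.
J cannot begin until K (finishes hour 2, plus 1-hour gap → hour 3). It runs from hour 3 to 3 + 7 = hour 10.
O cannot start until N (finishes hour 19, plus 2-hour gap → hour 21); J (finishes hour 10). The controlling bound is hour 21, so O finishes at 21 + 4 = hour 25.
P has to wait for O (finishes hour 25); L (finishes hour 6). The latest of these is hour 25, so P runs hour 25 to 25 + 1 = hour 26.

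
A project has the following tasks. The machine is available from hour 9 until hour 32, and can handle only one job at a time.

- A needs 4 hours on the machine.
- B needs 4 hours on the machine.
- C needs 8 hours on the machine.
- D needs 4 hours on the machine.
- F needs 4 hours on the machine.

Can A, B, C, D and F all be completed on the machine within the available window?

The machine window is 32 − 9 = 23 hours.
Running back to back, the jobs need 4 + 4 + 8 + 4 + 4 = 24 hours on the machine.
Since 24 > 23, they cannot all fit.

No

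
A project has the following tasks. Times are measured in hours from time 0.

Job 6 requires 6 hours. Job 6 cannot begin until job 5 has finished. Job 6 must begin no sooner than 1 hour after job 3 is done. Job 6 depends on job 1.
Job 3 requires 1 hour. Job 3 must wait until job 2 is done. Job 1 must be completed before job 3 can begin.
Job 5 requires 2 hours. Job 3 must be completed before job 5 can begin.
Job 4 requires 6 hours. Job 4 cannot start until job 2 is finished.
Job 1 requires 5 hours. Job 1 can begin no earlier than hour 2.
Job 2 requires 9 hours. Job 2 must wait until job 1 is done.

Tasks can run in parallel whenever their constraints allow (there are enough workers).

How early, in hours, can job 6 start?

19

Job 1 waits on its own release at hour 2, so it starts at hour 2 and finishes at 2 + 5 = hour 7.
Job 2 cannot begin until job 1 (finishes hour 7). It runs from hour 7 to 7 + 9 = hour 16.
Job 3 has to wait for job 2 (finishes hour 16); job 1 (finishes hour 7). The latest of these is hour 16, so job 3 runs hour 16 to 16 + 1 = hour 17.
Job 5 cannot begin until job 3 (finishes hour 17). It runs from hour 17 to 17 + 2 = hour 19.
Job 6 waits on job 5 (finishes hour 19); job 3 (finishes hour 17, plus 1-hour gap → hour 18); job 1 (finishes hour 7). The latest of these is hour 19, which is the earliest job 6 can start.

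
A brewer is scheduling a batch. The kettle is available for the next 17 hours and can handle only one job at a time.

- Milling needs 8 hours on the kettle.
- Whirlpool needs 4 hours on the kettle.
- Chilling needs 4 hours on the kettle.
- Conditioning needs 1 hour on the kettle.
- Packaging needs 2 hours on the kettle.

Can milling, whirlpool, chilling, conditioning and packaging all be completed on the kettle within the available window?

Running back to back, the jobs need 8 + 4 + 4 + 1 + 2 = 19 hours on the kettle.
Since 19 > 17, they cannot all fit.

No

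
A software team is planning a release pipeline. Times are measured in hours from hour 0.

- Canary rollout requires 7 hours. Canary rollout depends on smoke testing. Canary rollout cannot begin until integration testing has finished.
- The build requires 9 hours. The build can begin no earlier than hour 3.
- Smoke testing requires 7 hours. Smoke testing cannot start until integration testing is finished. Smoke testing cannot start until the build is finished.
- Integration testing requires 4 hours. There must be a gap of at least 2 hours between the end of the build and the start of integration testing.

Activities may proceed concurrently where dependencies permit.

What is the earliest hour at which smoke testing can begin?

18

After its own release at hour 3, the build can start at hour 3 and finishes at hour 12.
Integration testing waits on the build (finishes hour 12, plus 2-hour gap → hour 14), so it starts at hour 14 and finishes at 14 + 4 = hour 18.
Smoke testing waits on integration testing (finishes hour 18); the build (finishes hour 12). The latest of these is hour 18, which is the earliest smoke testing can start.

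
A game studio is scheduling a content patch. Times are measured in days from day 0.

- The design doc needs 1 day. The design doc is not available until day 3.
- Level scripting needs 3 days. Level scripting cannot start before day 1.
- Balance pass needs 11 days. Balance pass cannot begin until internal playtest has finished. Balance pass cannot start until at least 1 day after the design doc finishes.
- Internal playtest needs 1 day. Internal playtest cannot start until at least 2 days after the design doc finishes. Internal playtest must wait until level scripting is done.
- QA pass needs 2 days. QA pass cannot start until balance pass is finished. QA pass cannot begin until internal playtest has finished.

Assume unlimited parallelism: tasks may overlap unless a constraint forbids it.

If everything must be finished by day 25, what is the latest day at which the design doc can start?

8

To finish by day 25, QA pass (duration 2) must start no later than day 23.
Balance pass feeds into QA pass (must start by day 23); so balance pass must finish by day 23 and therefore start by day 12.
Internal playtest feeds balance pass (must start by day 12); QA pass (must start by day 23). Taking the minimum, internal playtest must finish by day 12 and start by 12 − 1 = day 11.
The design doc must finish in time for internal playtest (must start by day 11, minus 2-day gap → day 9); balance pass (must start by day 12, minus 1-day gap → day 11). The tightest is day 9, so the design doc must start by 9 − 1 = day 8.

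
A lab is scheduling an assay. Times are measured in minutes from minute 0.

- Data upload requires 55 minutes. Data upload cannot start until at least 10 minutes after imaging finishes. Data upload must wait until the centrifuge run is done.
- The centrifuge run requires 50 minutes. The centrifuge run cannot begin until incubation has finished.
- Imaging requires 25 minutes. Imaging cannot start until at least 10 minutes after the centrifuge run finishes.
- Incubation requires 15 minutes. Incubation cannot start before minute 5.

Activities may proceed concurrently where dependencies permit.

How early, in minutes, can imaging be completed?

105

Incubation waits on its own release at minute 5, so it starts at minute 5 and finishes at 5 + 15 = minute 20.
The centrifuge run cannot begin until incubation (finishes minute 20). It runs from minute 20 to 20 + 50 = minute 70.
After the centrifuge run (finishes minute 70, plus 10-minute gap → minute 80), imaging can start at minute 80 and finishes at minute 105.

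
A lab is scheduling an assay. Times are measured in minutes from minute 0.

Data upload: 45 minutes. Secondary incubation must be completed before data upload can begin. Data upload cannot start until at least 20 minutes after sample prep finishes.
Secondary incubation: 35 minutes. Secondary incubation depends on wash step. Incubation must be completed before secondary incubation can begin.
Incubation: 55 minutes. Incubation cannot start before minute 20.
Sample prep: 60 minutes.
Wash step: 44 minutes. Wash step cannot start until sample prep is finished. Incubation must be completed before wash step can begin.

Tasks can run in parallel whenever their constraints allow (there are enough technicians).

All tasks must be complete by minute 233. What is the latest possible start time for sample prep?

To finish by minute 233, data upload (duration 45) must start no later than minute 188.
Since data upload (must start by minute 188) depends on it, secondary incubation must finish by minute 188. Backing off its 35-minute duration gives a latest start of minute 153.
Wash step must finish before secondary incubation (must start by minute 153). With a 44-minute duration, wash step must start by 153 − 44 = minute 109.
Sample prep feeds wash step (must start by minute 109); data upload (must start by minute 188, minus 20-minute gap → minute 168). Taking the minimum, sample prep must finish by minute 109 and start by 109 − 60 = minute 49.

49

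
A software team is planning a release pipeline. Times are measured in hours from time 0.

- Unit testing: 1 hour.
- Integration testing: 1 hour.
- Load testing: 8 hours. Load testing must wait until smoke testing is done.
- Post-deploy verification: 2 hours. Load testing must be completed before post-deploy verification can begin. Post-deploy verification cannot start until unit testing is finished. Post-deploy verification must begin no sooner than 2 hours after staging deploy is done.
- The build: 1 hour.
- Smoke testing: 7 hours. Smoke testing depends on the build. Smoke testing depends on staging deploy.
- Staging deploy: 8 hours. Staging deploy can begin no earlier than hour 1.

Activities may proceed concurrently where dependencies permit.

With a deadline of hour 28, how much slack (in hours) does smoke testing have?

Staging deploy waits on its own release at hour 1, so it starts at hour 1 and finishes at 1 + 8 = hour 9.
The build has no prerequisites, so it starts at hour 0 and finishes at hour 1.
For smoke testing: the build (finishes hour 1); staging deploy (finishes hour 9). Taking the maximum gives a start of hour 9, and it finishes at 9 + 7 = hour 16.

Working backward from the deadline:
Post-deploy verification has no dependents, so it just needs to finish by hour 28. Starting by 28 − 2 = hour 26 achieves that.
Load testing feeds into post-deploy verification (must start by hour 26); so load testing must finish by hour 26 and therefore start by hour 18.
Smoke testing has to be done before load testing (must start by hour 18). That means finishing by hour 18, i.e. starting by 18 − 7 = hour 11.
So smoke testing can start as early as hour 9 and as late as hour 11, giving 11 − 9 = 2 hours of slack.

2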